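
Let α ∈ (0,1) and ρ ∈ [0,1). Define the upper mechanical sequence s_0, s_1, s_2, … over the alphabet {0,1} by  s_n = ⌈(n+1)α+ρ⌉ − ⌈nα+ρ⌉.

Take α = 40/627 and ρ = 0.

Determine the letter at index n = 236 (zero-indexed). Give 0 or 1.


(n+1)α + ρ = (237·40) / 627 = 9480/627
nα + ρ     = (236·40) / 627 = 9440/627
⌈9480/627⌉ = 16,  ⌈9440/627⌉ = 16
s_{236} = 16 − 16 = 0

0


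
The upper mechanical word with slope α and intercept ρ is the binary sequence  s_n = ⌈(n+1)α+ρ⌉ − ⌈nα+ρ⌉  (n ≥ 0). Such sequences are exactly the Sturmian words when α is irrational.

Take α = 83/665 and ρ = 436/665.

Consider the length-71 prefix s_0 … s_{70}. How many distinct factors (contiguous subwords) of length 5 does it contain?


6

t_n = ⌈(n·83+436)/665⌉ for n = 0 … 71:
  n=0…9: ⌈436/665⌉=1 ⌈519/665⌉=1 ⌈602/665⌉=1 ⌈685/665⌉=2 ⌈768/665⌉=2 ⌈851/665⌉=2 ⌈934/665⌉=2 ⌈1017/665⌉=2 ⌈1100/665⌉=2 ⌈1183/665⌉=2
  n=10…19: ⌈1266/665⌉=2 ⌈1349/665⌉=3 ⌈1432/665⌉=3 ⌈1515/665⌉=3 ⌈1598/665⌉=3 ⌈1681/665⌉=3 ⌈1764/665⌉=3 ⌈1847/665⌉=3 ⌈1930/665⌉=3 ⌈2013/665⌉=4
  n=20…29: ⌈2096/665⌉=4 ⌈2179/665⌉=4 ⌈2262/665⌉=4 ⌈2345/665⌉=4 ⌈2428/665⌉=4 ⌈2511/665⌉=4 ⌈2594/665⌉=4 ⌈2677/665⌉=5 ⌈2760/665⌉=5 ⌈2843/665⌉=5
  n=30…39: ⌈2926/665⌉=5 ⌈3009/665⌉=5 ⌈3092/665⌉=5 ⌈3175/665⌉=5 ⌈3258/665⌉=5 ⌈3341/665⌉=6 ⌈3424/665⌉=6 ⌈3507/665⌉=6 ⌈3590/665⌉=6 ⌈3673/665⌉=6
  n=40…49: ⌈3756/665⌉=6 ⌈3839/665⌉=6 ⌈3922/665⌉=6 ⌈4005/665⌉=7 ⌈4088/665⌉=7 ⌈4171/665⌉=7 ⌈4254/665⌉=7 ⌈4337/665⌉=7 ⌈4420/665⌉=7 ⌈4503/665⌉=7
  n=50…59: ⌈4586/665⌉=7 ⌈4669/665⌉=8 ⌈4752/665⌉=8 ⌈4835/665⌉=8 ⌈4918/665⌉=8 ⌈5001/665⌉=8 ⌈5084/665⌉=8 ⌈5167/665⌉=8 ⌈5250/665⌉=8 ⌈5333/665⌉=9
  n=60…69: ⌈5416/665⌉=9 ⌈5499/665⌉=9 ⌈5582/665⌉=9 ⌈5665/665⌉=9 ⌈5748/665⌉=9 ⌈5831/665⌉=9 ⌈5914/665⌉=9 ⌈5997/665⌉=10 ⌈6080/665⌉=10 ⌈6163/665⌉=10
  n=70…71: ⌈6246/665⌉=10 ⌈6329/665⌉=10
s_n = t_(n+1) − t_n for n = 0 … 70 gives
prefix = 00100000001000000010000000100000001000000010000000100000001000000010000
slide a length-5 window over [0..4] … [66..70] (67 windows); first occurrence of each distinct factor:
  [  0..  4] 00100
  [  1..  5] 01000
  [  2..  6] 10000
  [  3..  7] 00000
  [  6.. 10] 00001
  [  7.. 11] 00010
  (the other 61 windows repeat one of these)
distinct factors: {00000, 00001, 00010, 00100, 01000, 10000}
count = 6  (Sturmian bound for length 5 is 6)


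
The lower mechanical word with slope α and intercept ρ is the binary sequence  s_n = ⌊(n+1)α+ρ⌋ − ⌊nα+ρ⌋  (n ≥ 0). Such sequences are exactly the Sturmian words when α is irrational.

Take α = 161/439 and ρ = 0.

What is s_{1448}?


0

(n+1)α + ρ = (1449·161) / 439 = 233289/439
nα + ρ     = (1448·161) / 439 = 233128/439
⌊233289/439⌋ = 531,  ⌊233128/439⌋ = 531
s_{1448} = 531 − 531 = 0


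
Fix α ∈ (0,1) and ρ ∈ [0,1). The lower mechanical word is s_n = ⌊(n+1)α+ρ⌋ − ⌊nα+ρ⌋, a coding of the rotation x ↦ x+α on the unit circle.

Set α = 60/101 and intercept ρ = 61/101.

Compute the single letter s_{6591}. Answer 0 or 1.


0

(n+1)α + ρ = (6592·60 + 61) / 101 = 395581/101
nα + ρ     = (6591·60 + 61) / 101 = 395521/101
⌊395581/101⌋ = 3916,  ⌊395521/101⌋ = 3916
s_{6591} = 3916 − 3916 = 0


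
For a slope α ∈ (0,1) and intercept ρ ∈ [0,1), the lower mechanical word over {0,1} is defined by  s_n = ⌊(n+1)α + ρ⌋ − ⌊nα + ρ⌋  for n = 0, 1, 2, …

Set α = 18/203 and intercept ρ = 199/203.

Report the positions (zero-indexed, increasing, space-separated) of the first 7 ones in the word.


n=0: ⌊217/203⌋−⌊199/203⌋ = 1−0 = 1  ← one
n=1: ⌊235/203⌋−⌊217/203⌋ = 1−1 = 0
n=2: ⌊253/203⌋−⌊235/203⌋ = 1−1 = 0
  …
n=11: ⌊415/203⌋−⌊397/203⌋ = 2−1 = 1  ← one
n=12: ⌊433/203⌋−⌊415/203⌋ = 2−2 = 0
n=13: ⌊451/203⌋−⌊433/203⌋ = 2−2 = 0
  …
n=22: ⌊613/203⌋−⌊595/203⌋ = 3−2 = 1  ← one
n=23: ⌊631/203⌋−⌊613/203⌋ = 3−3 = 0
n=24: ⌊649/203⌋−⌊631/203⌋ = 3−3 = 0
  …
n=34: ⌊829/203⌋−⌊811/203⌋ = 4−3 = 1  ← one
n=35: ⌊847/203⌋−⌊829/203⌋ = 4−4 = 0
n=36: ⌊865/203⌋−⌊847/203⌋ = 4−4 = 0
  …
n=45: ⌊1027/203⌋−⌊1009/203⌋ = 5−4 = 1  ← one
n=46: ⌊1045/203⌋−⌊1027/203⌋ = 5−5 = 0
n=47: ⌊1063/203⌋−⌊1045/203⌋ = 5−5 = 0
  …
n=56: ⌊1225/203⌋−⌊1207/203⌋ = 6−5 = 1  ← one
n=57: ⌊1243/203⌋−⌊1225/203⌋ = 6−6 = 0
n=58: ⌊1261/203⌋−⌊1243/203⌋ = 6−6 = 0
  …
n=67: ⌊1423/203⌋−⌊1405/203⌋ = 7−6 = 1  ← one
positions of the first 7 ones: 0 11 22 34 45 56 67

0 11 22 34 45 56 67


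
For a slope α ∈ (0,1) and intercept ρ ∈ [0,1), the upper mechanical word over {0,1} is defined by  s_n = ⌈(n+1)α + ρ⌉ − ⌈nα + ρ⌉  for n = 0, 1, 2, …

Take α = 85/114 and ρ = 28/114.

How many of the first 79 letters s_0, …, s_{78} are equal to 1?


59

#1s = Σ_{n=0}^{78} s_n = Σ_{n=0}^{78} (⌈(n+1)α+ρ⌉ − ⌈nα+ρ⌉)
the sum telescopes: every ⌈nα+ρ⌉ with 0 < n < 79 appears once with + and once with −, leaving ⌈79α+ρ⌉ − ⌈0·α+ρ⌉
79α + ρ = (79·85 + 28) / 114 = 6743/114
ρ = 28/114
⌈6743/114⌉ = 60,  ⌈28/114⌉ = 1
#1s = 60 − 1 = 59


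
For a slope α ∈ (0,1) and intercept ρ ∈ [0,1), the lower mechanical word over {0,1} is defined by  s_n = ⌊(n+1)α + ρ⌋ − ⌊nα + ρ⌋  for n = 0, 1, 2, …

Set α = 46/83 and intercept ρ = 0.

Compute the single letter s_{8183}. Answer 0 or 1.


(n+1)α + ρ = (8184·46) / 83 = 376464/83
nα + ρ     = (8183·46) / 83 = 376418/83
⌊376464/83⌋ = 4535,  ⌊376418/83⌋ = 4535
s_{8183} = 4535 − 4535 = 0

0


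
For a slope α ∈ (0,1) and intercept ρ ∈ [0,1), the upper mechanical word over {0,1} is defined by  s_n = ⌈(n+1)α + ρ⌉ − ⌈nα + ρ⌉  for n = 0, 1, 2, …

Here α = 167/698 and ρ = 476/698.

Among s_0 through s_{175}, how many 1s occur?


#1s = Σ_{n=0}^{175} s_n = Σ_{n=0}^{175} (⌈(n+1)α+ρ⌉ − ⌈nα+ρ⌉)
the sum telescopes: every ⌈nα+ρ⌉ with 0 < n < 176 appears once with + and once with −, leaving ⌈176α+ρ⌉ − ⌈0·α+ρ⌉
176α + ρ = (176·167 + 476) / 698 = 29868/698
ρ = 476/698
⌈29868/698⌉ = 43,  ⌈476/698⌉ = 1
#1s = 43 − 1 = 42

42


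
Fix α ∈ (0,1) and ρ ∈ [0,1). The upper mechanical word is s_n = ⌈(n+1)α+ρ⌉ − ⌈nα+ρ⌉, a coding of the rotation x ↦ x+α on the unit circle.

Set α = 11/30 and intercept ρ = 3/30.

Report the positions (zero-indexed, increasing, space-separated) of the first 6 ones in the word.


2 5 7 10 13 16

n=0: ⌈14/30⌉−⌈3/30⌉ = 1−1 = 0
n=1: ⌈25/30⌉−⌈14/30⌉ = 1−1 = 0
n=2: ⌈36/30⌉−⌈25/30⌉ = 2−1 = 1  ← one
n=3: ⌈47/30⌉−⌈36/30⌉ = 2−2 = 0
n=4: ⌈58/30⌉−⌈47/30⌉ = 2−2 = 0
n=5: ⌈69/30⌉−⌈58/30⌉ = 3−2 = 1  ← one
n=6: ⌈80/30⌉−⌈69/30⌉ = 3−3 = 0
n=7: ⌈91/30⌉−⌈80/30⌉ = 4−3 = 1  ← one
n=8: ⌈102/30⌉−⌈91/30⌉ = 4−4 = 0
n=9: ⌈113/30⌉−⌈102/30⌉ = 4−4 = 0
n=10: ⌈124/30⌉−⌈113/30⌉ = 5−4 = 1  ← one
n=11: ⌈135/30⌉−⌈124/30⌉ = 5−5 = 0
n=12: ⌈146/30⌉−⌈135/30⌉ = 5−5 = 0
n=13: ⌈157/30⌉−⌈146/30⌉ = 6−5 = 1  ← one
n=14: ⌈168/30⌉−⌈157/30⌉ = 6−6 = 0
n=15: ⌈179/30⌉−⌈168/30⌉ = 6−6 = 0
n=16: ⌈190/30⌉−⌈179/30⌉ = 7−6 = 1  ← one
positions of the first 6 ones: 2 5 7 10 13 16


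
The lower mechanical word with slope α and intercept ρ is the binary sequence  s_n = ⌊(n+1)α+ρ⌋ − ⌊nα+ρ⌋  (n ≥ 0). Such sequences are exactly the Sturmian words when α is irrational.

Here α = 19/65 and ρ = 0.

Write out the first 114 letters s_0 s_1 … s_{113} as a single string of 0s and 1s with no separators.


000100100010010001001001000100100010010001001001000100100010010010001001000100100010010010001001000100100010010010

n=0: ⌊(1·19)/65⌋ − ⌊(0·19)/65⌋ = ⌊19/65⌋ − ⌊0/65⌋ = 0 − 0 = 0
n=1: ⌊(2·19)/65⌋ − ⌊(1·19)/65⌋ = ⌊38/65⌋ − ⌊19/65⌋ = 0 − 0 = 0
n=2: ⌊(3·19)/65⌋ − ⌊(2·19)/65⌋ = ⌊57/65⌋ − ⌊38/65⌋ = 0 − 0 = 0
n=3: ⌊(4·19)/65⌋ − ⌊(3·19)/65⌋ = ⌊76/65⌋ − ⌊57/65⌋ = 1 − 0 = 1
n=4: ⌊(5·19)/65⌋ − ⌊(4·19)/65⌋ = ⌊95/65⌋ − ⌊76/65⌋ = 1 − 1 = 0
n=5: ⌊(6·19)/65⌋ − ⌊(5·19)/65⌋ = ⌊114/65⌋ − ⌊95/65⌋ = 1 − 1 = 0
n=6: ⌊(7·19)/65⌋ − ⌊(6·19)/65⌋ = ⌊133/65⌋ − ⌊114/65⌋ = 2 − 1 = 1
n=7: ⌊(8·19)/65⌋ − ⌊(7·19)/65⌋ = ⌊152/65⌋ − ⌊133/65⌋ = 2 − 2 = 0
n=8: ⌊(9·19)/65⌋ − ⌊(8·19)/65⌋ = ⌊171/65⌋ − ⌊152/65⌋ = 2 − 2 = 0
n=9: ⌊(10·19)/65⌋ − ⌊(9·19)/65⌋ = ⌊190/65⌋ − ⌊171/65⌋ = 2 − 2 = 0
n=10: ⌊(11·19)/65⌋ − ⌊(10·19)/65⌋ = ⌊209/65⌋ − ⌊190/65⌋ = 3 − 2 = 1
n=11: ⌊(12·19)/65⌋ − ⌊(11·19)/65⌋ = ⌊228/65⌋ − ⌊209/65⌋ = 3 − 3 = 0
n=12: ⌊(13·19)/65⌋ − ⌊(12·19)/65⌋ = ⌊247/65⌋ − ⌊228/65⌋ = 3 − 3 = 0
n=13: ⌊(14·19)/65⌋ − ⌊(13·19)/65⌋ = ⌊266/65⌋ − ⌊247/65⌋ = 4 − 3 = 1
n=14: ⌊(15·19)/65⌋ − ⌊(14·19)/65⌋ = ⌊285/65⌋ − ⌊266/65⌋ = 4 − 4 = 0
n=15: ⌊(16·19)/65⌋ − ⌊(15·19)/65⌋ = ⌊304/65⌋ − ⌊285/65⌋ = 4 − 4 = 0
n=16: ⌊(17·19)/65⌋ − ⌊(16·19)/65⌋ = ⌊323/65⌋ − ⌊304/65⌋ = 4 − 4 = 0
n=17: ⌊(18·19)/65⌋ − ⌊(17·19)/65⌋ = ⌊342/65⌋ − ⌊323/65⌋ = 5 − 4 = 1
n=18: ⌊(19·19)/65⌋ − ⌊(18·19)/65⌋ = ⌊361/65⌋ − ⌊342/65⌋ = 5 − 5 = 0
n=19: ⌊(20·19)/65⌋ − ⌊(19·19)/65⌋ = ⌊380/65⌋ − ⌊361/65⌋ = 5 − 5 = 0
n=20: ⌊(21·19)/65⌋ − ⌊(20·19)/65⌋ = ⌊399/65⌋ − ⌊380/65⌋ = 6 − 5 = 1
n=21: ⌊(22·19)/65⌋ − ⌊(21·19)/65⌋ = ⌊418/65⌋ − ⌊399/65⌋ = 6 − 6 = 0
n=22: ⌊(23·19)/65⌋ − ⌊(22·19)/65⌋ = ⌊437/65⌋ − ⌊418/65⌋ = 6 − 6 = 0
n=23: ⌊(24·19)/65⌋ − ⌊(23·19)/65⌋ = ⌊456/65⌋ − ⌊437/65⌋ = 7 − 6 = 1
n=24: ⌊(25·19)/65⌋ − ⌊(24·19)/65⌋ = ⌊475/65⌋ − ⌊456/65⌋ = 7 − 7 = 0
n=25: ⌊(26·19)/65⌋ − ⌊(25·19)/65⌋ = ⌊494/65⌋ − ⌊475/65⌋ = 7 − 7 = 0
n=26: ⌊(27·19)/65⌋ − ⌊(26·19)/65⌋ = ⌊513/65⌋ − ⌊494/65⌋ = 7 − 7 = 0
n=27: ⌊(28·19)/65⌋ − ⌊(27·19)/65⌋ = ⌊532/65⌋ − ⌊513/65⌋ = 8 − 7 = 1
n=28: ⌊(29·19)/65⌋ − ⌊(28·19)/65⌋ = ⌊551/65⌋ − ⌊532/65⌋ = 8 − 8 = 0
n=29: ⌊(30·19)/65⌋ − ⌊(29·19)/65⌋ = ⌊570/65⌋ − ⌊551/65⌋ = 8 − 8 = 0
n=30: ⌊(31·19)/65⌋ − ⌊(30·19)/65⌋ = ⌊589/65⌋ − ⌊570/65⌋ = 9 − 8 = 1
n=31: ⌊(32·19)/65⌋ − ⌊(31·19)/65⌋ = ⌊608/65⌋ − ⌊589/65⌋ = 9 − 9 = 0
n=32: ⌊(33·19)/65⌋ − ⌊(32·19)/65⌋ = ⌊627/65⌋ − ⌊608/65⌋ = 9 − 9 = 0
n=33: ⌊(34·19)/65⌋ − ⌊(33·19)/65⌋ = ⌊646/65⌋ − ⌊627/65⌋ = 9 − 9 = 0
n=34: ⌊(35·19)/65⌋ − ⌊(34·19)/65⌋ = ⌊665/65⌋ − ⌊646/65⌋ = 10 − 9 = 1
n=35: ⌊(36·19)/65⌋ − ⌊(35·19)/65⌋ = ⌊684/65⌋ − ⌊665/65⌋ = 10 − 10 = 0
n=36: ⌊(37·19)/65⌋ − ⌊(36·19)/65⌋ = ⌊703/65⌋ − ⌊684/65⌋ = 10 − 10 = 0
n=37: ⌊(38·19)/65⌋ − ⌊(37·19)/65⌋ = ⌊722/65⌋ − ⌊703/65⌋ = 11 − 10 = 1
n=38: ⌊(39·19)/65⌋ − ⌊(38·19)/65⌋ = ⌊741/65⌋ − ⌊722/65⌋ = 11 − 11 = 0
n=39: ⌊(40·19)/65⌋ − ⌊(39·19)/65⌋ = ⌊760/65⌋ − ⌊741/65⌋ = 11 − 11 = 0
n=40: ⌊(41·19)/65⌋ − ⌊(40·19)/65⌋ = ⌊779/65⌋ − ⌊760/65⌋ = 11 − 11 = 0
n=41: ⌊(42·19)/65⌋ − ⌊(41·19)/65⌋ = ⌊798/65⌋ − ⌊779/65⌋ = 12 − 11 = 1
n=42: ⌊(43·19)/65⌋ − ⌊(42·19)/65⌋ = ⌊817/65⌋ − ⌊798/65⌋ = 12 − 12 = 0
n=43: ⌊(44·19)/65⌋ − ⌊(43·19)/65⌋ = ⌊836/65⌋ − ⌊817/65⌋ = 12 − 12 = 0
n=44: ⌊(45·19)/65⌋ − ⌊(44·19)/65⌋ = ⌊855/65⌋ − ⌊836/65⌋ = 13 − 12 = 1
n=45: ⌊(46·19)/65⌋ − ⌊(45·19)/65⌋ = ⌊874/65⌋ − ⌊855/65⌋ = 13 − 13 = 0
n=46: ⌊(47·19)/65⌋ − ⌊(46·19)/65⌋ = ⌊893/65⌋ − ⌊874/65⌋ = 13 − 13 = 0
n=47: ⌊(48·19)/65⌋ − ⌊(47·19)/65⌋ = ⌊912/65⌋ − ⌊893/65⌋ = 14 − 13 = 1
n=48: ⌊(49·19)/65⌋ − ⌊(48·19)/65⌋ = ⌊931/65⌋ − ⌊912/65⌋ = 14 − 14 = 0
n=49: ⌊(50·19)/65⌋ − ⌊(49·19)/65⌋ = ⌊950/65⌋ − ⌊931/65⌋ = 14 − 14 = 0
n=50: ⌊(51·19)/65⌋ − ⌊(50·19)/65⌋ = ⌊969/65⌋ − ⌊950/65⌋ = 14 − 14 = 0
n=51: ⌊(52·19)/65⌋ − ⌊(51·19)/65⌋ = ⌊988/65⌋ − ⌊969/65⌋ = 15 − 14 = 1
n=52: ⌊(53·19)/65⌋ − ⌊(52·19)/65⌋ = ⌊1007/65⌋ − ⌊988/65⌋ = 15 − 15 = 0
n=53: ⌊(54·19)/65⌋ − ⌊(53·19)/65⌋ = ⌊1026/65⌋ − ⌊1007/65⌋ = 15 − 15 = 0
n=54: ⌊(55·19)/65⌋ − ⌊(54·19)/65⌋ = ⌊1045/65⌋ − ⌊1026/65⌋ = 16 − 15 = 1
n=55: ⌊(56·19)/65⌋ − ⌊(55·19)/65⌋ = ⌊1064/65⌋ − ⌊1045/65⌋ = 16 − 16 = 0
n=56: ⌊(57·19)/65⌋ − ⌊(56·19)/65⌋ = ⌊1083/65⌋ − ⌊1064/65⌋ = 16 − 16 = 0
n=57: ⌊(58·19)/65⌋ − ⌊(57·19)/65⌋ = ⌊1102/65⌋ − ⌊1083/65⌋ = 16 − 16 = 0
n=58: ⌊(59·19)/65⌋ − ⌊(58·19)/65⌋ = ⌊1121/65⌋ − ⌊1102/65⌋ = 17 − 16 = 1
n=59: ⌊(60·19)/65⌋ − ⌊(59·19)/65⌋ = ⌊1140/65⌋ − ⌊1121/65⌋ = 17 − 17 = 0
n=60: ⌊(61·19)/65⌋ − ⌊(60·19)/65⌋ = ⌊1159/65⌋ − ⌊1140/65⌋ = 17 − 17 = 0
n=61: ⌊(62·19)/65⌋ − ⌊(61·19)/65⌋ = ⌊1178/65⌋ − ⌊1159/65⌋ = 18 − 17 = 1
n=62: ⌊(63·19)/65⌋ − ⌊(62·19)/65⌋ = ⌊1197/65⌋ − ⌊1178/65⌋ = 18 − 18 = 0
n=63: ⌊(64·19)/65⌋ − ⌊(63·19)/65⌋ = ⌊1216/65⌋ − ⌊1197/65⌋ = 18 − 18 = 0
n=64: ⌊(65·19)/65⌋ − ⌊(64·19)/65⌋ = ⌊1235/65⌋ − ⌊1216/65⌋ = 19 − 18 = 1
n=65: ⌊(66·19)/65⌋ − ⌊(65·19)/65⌋ = ⌊1254/65⌋ − ⌊1235/65⌋ = 19 − 19 = 0
n=66: ⌊(67·19)/65⌋ − ⌊(66·19)/65⌋ = ⌊1273/65⌋ − ⌊1254/65⌋ = 19 − 19 = 0
n=67: ⌊(68·19)/65⌋ − ⌊(67·19)/65⌋ = ⌊1292/65⌋ − ⌊1273/65⌋ = 19 − 19 = 0
n=68: ⌊(69·19)/65⌋ − ⌊(68·19)/65⌋ = ⌊1311/65⌋ − ⌊1292/65⌋ = 20 − 19 = 1
n=69: ⌊(70·19)/65⌋ − ⌊(69·19)/65⌋ = ⌊1330/65⌋ − ⌊1311/65⌋ = 20 − 20 = 0
n=70: ⌊(71·19)/65⌋ − ⌊(70·19)/65⌋ = ⌊1349/65⌋ − ⌊1330/65⌋ = 20 − 20 = 0
n=71: ⌊(72·19)/65⌋ − ⌊(71·19)/65⌋ = ⌊1368/65⌋ − ⌊1349/65⌋ = 21 − 20 = 1
n=72: ⌊(73·19)/65⌋ − ⌊(72·19)/65⌋ = ⌊1387/65⌋ − ⌊1368/65⌋ = 21 − 21 = 0
n=73: ⌊(74·19)/65⌋ − ⌊(73·19)/65⌋ = ⌊1406/65⌋ − ⌊1387/65⌋ = 21 − 21 = 0
n=74: ⌊(75·19)/65⌋ − ⌊(74·19)/65⌋ = ⌊1425/65⌋ − ⌊1406/65⌋ = 21 − 21 = 0
n=75: ⌊(76·19)/65⌋ − ⌊(75·19)/65⌋ = ⌊1444/65⌋ − ⌊1425/65⌋ = 22 − 21 = 1
n=76: ⌊(77·19)/65⌋ − ⌊(76·19)/65⌋ = ⌊1463/65⌋ − ⌊1444/65⌋ = 22 − 22 = 0
n=77: ⌊(78·19)/65⌋ − ⌊(77·19)/65⌋ = ⌊1482/65⌋ − ⌊1463/65⌋ = 22 − 22 = 0
n=78: ⌊(79·19)/65⌋ − ⌊(78·19)/65⌋ = ⌊1501/65⌋ − ⌊1482/65⌋ = 23 − 22 = 1
n=79: ⌊(80·19)/65⌋ − ⌊(79·19)/65⌋ = ⌊1520/65⌋ − ⌊1501/65⌋ = 23 − 23 = 0
n=80: ⌊(81·19)/65⌋ − ⌊(80·19)/65⌋ = ⌊1539/65⌋ − ⌊1520/65⌋ = 23 − 23 = 0
n=81: ⌊(82·19)/65⌋ − ⌊(81·19)/65⌋ = ⌊1558/65⌋ − ⌊1539/65⌋ = 23 − 23 = 0
n=82: ⌊(83·19)/65⌋ − ⌊(82·19)/65⌋ = ⌊1577/65⌋ − ⌊1558/65⌋ = 24 − 23 = 1
n=83: ⌊(84·19)/65⌋ − ⌊(83·19)/65⌋ = ⌊1596/65⌋ − ⌊1577/65⌋ = 24 − 24 = 0
n=84: ⌊(85·19)/65⌋ − ⌊(84·19)/65⌋ = ⌊1615/65⌋ − ⌊1596/65⌋ = 24 − 24 = 0
n=85: ⌊(86·19)/65⌋ − ⌊(85·19)/65⌋ = ⌊1634/65⌋ − ⌊1615/65⌋ = 25 − 24 = 1
n=86: ⌊(87·19)/65⌋ − ⌊(86·19)/65⌋ = ⌊1653/65⌋ − ⌊1634/65⌋ = 25 − 25 = 0
n=87: ⌊(88·19)/65⌋ − ⌊(87·19)/65⌋ = ⌊1672/65⌋ − ⌊1653/65⌋ = 25 − 25 = 0
n=88: ⌊(89·19)/65⌋ − ⌊(88·19)/65⌋ = ⌊1691/65⌋ − ⌊1672/65⌋ = 26 − 25 = 1
n=89: ⌊(90·19)/65⌋ − ⌊(89·19)/65⌋ = ⌊1710/65⌋ − ⌊1691/65⌋ = 26 − 26 = 0
n=90: ⌊(91·19)/65⌋ − ⌊(90·19)/65⌋ = ⌊1729/65⌋ − ⌊1710/65⌋ = 26 − 26 = 0
n=91: ⌊(92·19)/65⌋ − ⌊(91·19)/65⌋ = ⌊1748/65⌋ − ⌊1729/65⌋ = 26 − 26 = 0
n=92: ⌊(93·19)/65⌋ − ⌊(92·19)/65⌋ = ⌊1767/65⌋ − ⌊1748/65⌋ = 27 − 26 = 1
n=93: ⌊(94·19)/65⌋ − ⌊(93·19)/65⌋ = ⌊1786/65⌋ − ⌊1767/65⌋ = 27 − 27 = 0
n=94: ⌊(95·19)/65⌋ − ⌊(94·19)/65⌋ = ⌊1805/65⌋ − ⌊1786/65⌋ = 27 − 27 = 0
n=95: ⌊(96·19)/65⌋ − ⌊(95·19)/65⌋ = ⌊1824/65⌋ − ⌊1805/65⌋ = 28 − 27 = 1
n=96: ⌊(97·19)/65⌋ − ⌊(96·19)/65⌋ = ⌊1843/65⌋ − ⌊1824/65⌋ = 28 − 28 = 0
n=97: ⌊(98·19)/65⌋ − ⌊(97·19)/65⌋ = ⌊1862/65⌋ − ⌊1843/65⌋ = 28 − 28 = 0
n=98: ⌊(99·19)/65⌋ − ⌊(98·19)/65⌋ = ⌊1881/65⌋ − ⌊1862/65⌋ = 28 − 28 = 0
n=99: ⌊(100·19)/65⌋ − ⌊(99·19)/65⌋ = ⌊1900/65⌋ − ⌊1881/65⌋ = 29 − 28 = 1
n=100: ⌊(101·19)/65⌋ − ⌊(100·19)/65⌋ = ⌊1919/65⌋ − ⌊1900/65⌋ = 29 − 29 = 0
n=101: ⌊(102·19)/65⌋ − ⌊(101·19)/65⌋ = ⌊1938/65⌋ − ⌊1919/65⌋ = 29 − 29 = 0
n=102: ⌊(103·19)/65⌋ − ⌊(102·19)/65⌋ = ⌊1957/65⌋ − ⌊1938/65⌋ = 30 − 29 = 1
n=103: ⌊(104·19)/65⌋ − ⌊(103·19)/65⌋ = ⌊1976/65⌋ − ⌊1957/65⌋ = 30 − 30 = 0
n=104: ⌊(105·19)/65⌋ − ⌊(104·19)/65⌋ = ⌊1995/65⌋ − ⌊1976/65⌋ = 30 − 30 = 0
n=105: ⌊(106·19)/65⌋ − ⌊(105·19)/65⌋ = ⌊2014/65⌋ − ⌊1995/65⌋ = 30 − 30 = 0
n=106: ⌊(107·19)/65⌋ − ⌊(106·19)/65⌋ = ⌊2033/65⌋ − ⌊2014/65⌋ = 31 − 30 = 1
n=107: ⌊(108·19)/65⌋ − ⌊(107·19)/65⌋ = ⌊2052/65⌋ − ⌊2033/65⌋ = 31 − 31 = 0
n=108: ⌊(109·19)/65⌋ − ⌊(108·19)/65⌋ = ⌊2071/65⌋ − ⌊2052/65⌋ = 31 − 31 = 0
n=109: ⌊(110·19)/65⌋ − ⌊(109·19)/65⌋ = ⌊2090/65⌋ − ⌊2071/65⌋ = 32 − 31 = 1
n=110: ⌊(111·19)/65⌋ − ⌊(110·19)/65⌋ = ⌊2109/65⌋ − ⌊2090/65⌋ = 32 − 32 = 0
n=111: ⌊(112·19)/65⌋ − ⌊(111·19)/65⌋ = ⌊2128/65⌋ − ⌊2109/65⌋ = 32 − 32 = 0
n=112: ⌊(113·19)/65⌋ − ⌊(112·19)/65⌋ = ⌊2147/65⌋ − ⌊2128/65⌋ = 33 − 32 = 1
n=113: ⌊(114·19)/65⌋ − ⌊(113·19)/65⌋ = ⌊2166/65⌋ − ⌊2147/65⌋ = 33 − 33 = 0


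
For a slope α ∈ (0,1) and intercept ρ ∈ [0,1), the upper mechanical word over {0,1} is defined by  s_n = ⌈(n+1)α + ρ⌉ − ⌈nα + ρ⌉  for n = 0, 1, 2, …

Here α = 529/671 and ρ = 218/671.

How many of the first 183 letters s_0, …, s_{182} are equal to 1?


144

#1s = Σ_{n=0}^{182} s_n = Σ_{n=0}^{182} (⌈(n+1)α+ρ⌉ − ⌈nα+ρ⌉)
the sum telescopes: every ⌈nα+ρ⌉ with 0 < n < 183 appears once with + and once with −, leaving ⌈183α+ρ⌉ − ⌈0·α+ρ⌉
183α + ρ = (183·529 + 218) / 671 = 97025/671
ρ = 218/671
⌈97025/671⌉ = 145,  ⌈218/671⌉ = 1
#1s = 145 − 1 = 144


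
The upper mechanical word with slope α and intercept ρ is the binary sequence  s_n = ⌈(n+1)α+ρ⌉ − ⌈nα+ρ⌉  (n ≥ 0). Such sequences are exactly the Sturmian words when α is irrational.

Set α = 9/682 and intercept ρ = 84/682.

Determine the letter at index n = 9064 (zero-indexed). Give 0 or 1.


(n+1)α + ρ = (9065·9 + 84) / 682 = 81669/682
nα + ρ     = (9064·9 + 84) / 682 = 81660/682
⌈81669/682⌉ = 120,  ⌈81660/682⌉ = 120
s_{9064} = 120 − 120 = 0

0


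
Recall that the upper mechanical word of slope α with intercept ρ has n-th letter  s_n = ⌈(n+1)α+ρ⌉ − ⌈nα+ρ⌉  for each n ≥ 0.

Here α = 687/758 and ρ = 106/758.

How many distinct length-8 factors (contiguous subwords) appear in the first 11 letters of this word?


t_n = ⌈(n·687+106)/758⌉ for n = 0 … 11:
  n=0…9: ⌈106/758⌉=1 ⌈793/758⌉=2 ⌈1480/758⌉=2 ⌈2167/758⌉=3 ⌈2854/758⌉=4 ⌈3541/758⌉=5 ⌈4228/758⌉=6 ⌈4915/758⌉=7 ⌈5602/758⌉=8 ⌈6289/758⌉=9
  n=10…11: ⌈6976/758⌉=10 ⌈7663/758⌉=11
s_n = t_(n+1) − t_n for n = 0 … 10 gives
prefix = 10111111111
slide a length-8 window over [0..7] … [3..10] (4 windows); first occurrence of each distinct factor:
  [  0..  7] 10111111
  [  1..  8] 01111111
  [  2..  9] 11111111
  (the other 1 window repeats one of these)
distinct factors: {01111111, 10111111, 11111111}
count = 3  (Sturmian bound for length 8 is 9)

3


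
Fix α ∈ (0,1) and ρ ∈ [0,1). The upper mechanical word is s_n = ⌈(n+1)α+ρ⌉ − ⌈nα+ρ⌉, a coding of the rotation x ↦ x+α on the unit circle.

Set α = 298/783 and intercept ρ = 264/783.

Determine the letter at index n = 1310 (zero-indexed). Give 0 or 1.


1

(n+1)α + ρ = (1311·298 + 264) / 783 = 390942/783
nα + ρ     = (1310·298 + 264) / 783 = 390644/783
⌈390942/783⌉ = 500,  ⌈390644/783⌉ = 499
s_{1310} = 500 − 499 = 1


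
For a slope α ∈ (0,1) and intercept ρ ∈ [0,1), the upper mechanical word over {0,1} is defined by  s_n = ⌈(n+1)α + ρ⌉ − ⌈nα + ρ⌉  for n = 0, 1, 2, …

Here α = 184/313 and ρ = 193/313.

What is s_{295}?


(n+1)α + ρ = (296·184 + 193) / 313 = 54657/313
nα + ρ     = (295·184 + 193) / 313 = 54473/313
⌈54657/313⌉ = 175,  ⌈54473/313⌉ = 175
s_{295} = 175 − 175 = 0

0


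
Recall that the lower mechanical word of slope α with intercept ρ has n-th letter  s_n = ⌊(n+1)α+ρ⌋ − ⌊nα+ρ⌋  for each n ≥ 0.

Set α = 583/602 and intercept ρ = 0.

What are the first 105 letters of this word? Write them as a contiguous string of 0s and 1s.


011111111111111111111111111111101111111111111111111111111111111011111111111111111111111111111110111111111

n=0: ⌊(1·583)/602⌋ − ⌊(0·583)/602⌋ = ⌊583/602⌋ − ⌊0/602⌋ = 0 − 0 = 0
n=1: ⌊(2·583)/602⌋ − ⌊(1·583)/602⌋ = ⌊1166/602⌋ − ⌊583/602⌋ = 1 − 0 = 1
n=2: ⌊(3·583)/602⌋ − ⌊(2·583)/602⌋ = ⌊1749/602⌋ − ⌊1166/602⌋ = 2 − 1 = 1
n=3: ⌊(4·583)/602⌋ − ⌊(3·583)/602⌋ = ⌊2332/602⌋ − ⌊1749/602⌋ = 3 − 2 = 1
n=4: ⌊(5·583)/602⌋ − ⌊(4·583)/602⌋ = ⌊2915/602⌋ − ⌊2332/602⌋ = 4 − 3 = 1
n=5: ⌊(6·583)/602⌋ − ⌊(5·583)/602⌋ = ⌊3498/602⌋ − ⌊2915/602⌋ = 5 − 4 = 1
n=6: ⌊(7·583)/602⌋ − ⌊(6·583)/602⌋ = ⌊4081/602⌋ − ⌊3498/602⌋ = 6 − 5 = 1
n=7: ⌊(8·583)/602⌋ − ⌊(7·583)/602⌋ = ⌊4664/602⌋ − ⌊4081/602⌋ = 7 − 6 = 1
n=8: ⌊(9·583)/602⌋ − ⌊(8·583)/602⌋ = ⌊5247/602⌋ − ⌊4664/602⌋ = 8 − 7 = 1
n=9: ⌊(10·583)/602⌋ − ⌊(9·583)/602⌋ = ⌊5830/602⌋ − ⌊5247/602⌋ = 9 − 8 = 1
n=10: ⌊(11·583)/602⌋ − ⌊(10·583)/602⌋ = ⌊6413/602⌋ − ⌊5830/602⌋ = 10 − 9 = 1
n=11: ⌊(12·583)/602⌋ − ⌊(11·583)/602⌋ = ⌊6996/602⌋ − ⌊6413/602⌋ = 11 − 10 = 1
n=12: ⌊(13·583)/602⌋ − ⌊(12·583)/602⌋ = ⌊7579/602⌋ − ⌊6996/602⌋ = 12 − 11 = 1
n=13: ⌊(14·583)/602⌋ − ⌊(13·583)/602⌋ = ⌊8162/602⌋ − ⌊7579/602⌋ = 13 − 12 = 1
n=14: ⌊(15·583)/602⌋ − ⌊(14·583)/602⌋ = ⌊8745/602⌋ − ⌊8162/602⌋ = 14 − 13 = 1
n=15: ⌊(16·583)/602⌋ − ⌊(15·583)/602⌋ = ⌊9328/602⌋ − ⌊8745/602⌋ = 15 − 14 = 1
n=16: ⌊(17·583)/602⌋ − ⌊(16·583)/602⌋ = ⌊9911/602⌋ − ⌊9328/602⌋ = 16 − 15 = 1
n=17: ⌊(18·583)/602⌋ − ⌊(17·583)/602⌋ = ⌊10494/602⌋ − ⌊9911/602⌋ = 17 − 16 = 1
n=18: ⌊(19·583)/602⌋ − ⌊(18·583)/602⌋ = ⌊11077/602⌋ − ⌊10494/602⌋ = 18 − 17 = 1
n=19: ⌊(20·583)/602⌋ − ⌊(19·583)/602⌋ = ⌊11660/602⌋ − ⌊11077/602⌋ = 19 − 18 = 1
n=20: ⌊(21·583)/602⌋ − ⌊(20·583)/602⌋ = ⌊12243/602⌋ − ⌊11660/602⌋ = 20 − 19 = 1
n=21: ⌊(22·583)/602⌋ − ⌊(21·583)/602⌋ = ⌊12826/602⌋ − ⌊12243/602⌋ = 21 − 20 = 1
n=22: ⌊(23·583)/602⌋ − ⌊(22·583)/602⌋ = ⌊13409/602⌋ − ⌊12826/602⌋ = 22 − 21 = 1
n=23: ⌊(24·583)/602⌋ − ⌊(23·583)/602⌋ = ⌊13992/602⌋ − ⌊13409/602⌋ = 23 − 22 = 1
n=24: ⌊(25·583)/602⌋ − ⌊(24·583)/602⌋ = ⌊14575/602⌋ − ⌊13992/602⌋ = 24 − 23 = 1
n=25: ⌊(26·583)/602⌋ − ⌊(25·583)/602⌋ = ⌊15158/602⌋ − ⌊14575/602⌋ = 25 − 24 = 1
n=26: ⌊(27·583)/602⌋ − ⌊(26·583)/602⌋ = ⌊15741/602⌋ − ⌊15158/602⌋ = 26 − 25 = 1
n=27: ⌊(28·583)/602⌋ − ⌊(27·583)/602⌋ = ⌊16324/602⌋ − ⌊15741/602⌋ = 27 − 26 = 1
n=28: ⌊(29·583)/602⌋ − ⌊(28·583)/602⌋ = ⌊16907/602⌋ − ⌊16324/602⌋ = 28 − 27 = 1
n=29: ⌊(30·583)/602⌋ − ⌊(29·583)/602⌋ = ⌊17490/602⌋ − ⌊16907/602⌋ = 29 − 28 = 1
n=30: ⌊(31·583)/602⌋ − ⌊(30·583)/602⌋ = ⌊18073/602⌋ − ⌊17490/602⌋ = 30 − 29 = 1
n=31: ⌊(32·583)/602⌋ − ⌊(31·583)/602⌋ = ⌊18656/602⌋ − ⌊18073/602⌋ = 30 − 30 = 0
n=32: ⌊(33·583)/602⌋ − ⌊(32·583)/602⌋ = ⌊19239/602⌋ − ⌊18656/602⌋ = 31 − 30 = 1
n=33: ⌊(34·583)/602⌋ − ⌊(33·583)/602⌋ = ⌊19822/602⌋ − ⌊19239/602⌋ = 32 − 31 = 1
n=34: ⌊(35·583)/602⌋ − ⌊(34·583)/602⌋ = ⌊20405/602⌋ − ⌊19822/602⌋ = 33 − 32 = 1
n=35: ⌊(36·583)/602⌋ − ⌊(35·583)/602⌋ = ⌊20988/602⌋ − ⌊20405/602⌋ = 34 − 33 = 1
n=36: ⌊(37·583)/602⌋ − ⌊(36·583)/602⌋ = ⌊21571/602⌋ − ⌊20988/602⌋ = 35 − 34 = 1
n=37: ⌊(38·583)/602⌋ − ⌊(37·583)/602⌋ = ⌊22154/602⌋ − ⌊21571/602⌋ = 36 − 35 = 1
n=38: ⌊(39·583)/602⌋ − ⌊(38·583)/602⌋ = ⌊22737/602⌋ − ⌊22154/602⌋ = 37 − 36 = 1
n=39: ⌊(40·583)/602⌋ − ⌊(39·583)/602⌋ = ⌊23320/602⌋ − ⌊22737/602⌋ = 38 − 37 = 1
n=40: ⌊(41·583)/602⌋ − ⌊(40·583)/602⌋ = ⌊23903/602⌋ − ⌊23320/602⌋ = 39 − 38 = 1
n=41: ⌊(42·583)/602⌋ − ⌊(41·583)/602⌋ = ⌊24486/602⌋ − ⌊23903/602⌋ = 40 − 39 = 1
n=42: ⌊(43·583)/602⌋ − ⌊(42·583)/602⌋ = ⌊25069/602⌋ − ⌊24486/602⌋ = 41 − 40 = 1
n=43: ⌊(44·583)/602⌋ − ⌊(43·583)/602⌋ = ⌊25652/602⌋ − ⌊25069/602⌋ = 42 − 41 = 1
n=44: ⌊(45·583)/602⌋ − ⌊(44·583)/602⌋ = ⌊26235/602⌋ − ⌊25652/602⌋ = 43 − 42 = 1
n=45: ⌊(46·583)/602⌋ − ⌊(45·583)/602⌋ = ⌊26818/602⌋ − ⌊26235/602⌋ = 44 − 43 = 1
n=46: ⌊(47·583)/602⌋ − ⌊(46·583)/602⌋ = ⌊27401/602⌋ − ⌊26818/602⌋ = 45 − 44 = 1
n=47: ⌊(48·583)/602⌋ − ⌊(47·583)/602⌋ = ⌊27984/602⌋ − ⌊27401/602⌋ = 46 − 45 = 1
n=48: ⌊(49·583)/602⌋ − ⌊(48·583)/602⌋ = ⌊28567/602⌋ − ⌊27984/602⌋ = 47 − 46 = 1
n=49: ⌊(50·583)/602⌋ − ⌊(49·583)/602⌋ = ⌊29150/602⌋ − ⌊28567/602⌋ = 48 − 47 = 1
n=50: ⌊(51·583)/602⌋ − ⌊(50·583)/602⌋ = ⌊29733/602⌋ − ⌊29150/602⌋ = 49 − 48 = 1
n=51: ⌊(52·583)/602⌋ − ⌊(51·583)/602⌋ = ⌊30316/602⌋ − ⌊29733/602⌋ = 50 − 49 = 1
n=52: ⌊(53·583)/602⌋ − ⌊(52·583)/602⌋ = ⌊30899/602⌋ − ⌊30316/602⌋ = 51 − 50 = 1
n=53: ⌊(54·583)/602⌋ − ⌊(53·583)/602⌋ = ⌊31482/602⌋ − ⌊30899/602⌋ = 52 − 51 = 1
n=54: ⌊(55·583)/602⌋ − ⌊(54·583)/602⌋ = ⌊32065/602⌋ − ⌊31482/602⌋ = 53 − 52 = 1
n=55: ⌊(56·583)/602⌋ − ⌊(55·583)/602⌋ = ⌊32648/602⌋ − ⌊32065/602⌋ = 54 − 53 = 1
n=56: ⌊(57·583)/602⌋ − ⌊(56·583)/602⌋ = ⌊33231/602⌋ − ⌊32648/602⌋ = 55 − 54 = 1
n=57: ⌊(58·583)/602⌋ − ⌊(57·583)/602⌋ = ⌊33814/602⌋ − ⌊33231/602⌋ = 56 − 55 = 1
n=58: ⌊(59·583)/602⌋ − ⌊(58·583)/602⌋ = ⌊34397/602⌋ − ⌊33814/602⌋ = 57 − 56 = 1
n=59: ⌊(60·583)/602⌋ − ⌊(59·583)/602⌋ = ⌊34980/602⌋ − ⌊34397/602⌋ = 58 − 57 = 1
n=60: ⌊(61·583)/602⌋ − ⌊(60·583)/602⌋ = ⌊35563/602⌋ − ⌊34980/602⌋ = 59 − 58 = 1
n=61: ⌊(62·583)/602⌋ − ⌊(61·583)/602⌋ = ⌊36146/602⌋ − ⌊35563/602⌋ = 60 − 59 = 1
n=62: ⌊(63·583)/602⌋ − ⌊(62·583)/602⌋ = ⌊36729/602⌋ − ⌊36146/602⌋ = 61 − 60 = 1
n=63: ⌊(64·583)/602⌋ − ⌊(63·583)/602⌋ = ⌊37312/602⌋ − ⌊36729/602⌋ = 61 − 61 = 0
n=64: ⌊(65·583)/602⌋ − ⌊(64·583)/602⌋ = ⌊37895/602⌋ − ⌊37312/602⌋ = 62 − 61 = 1
n=65: ⌊(66·583)/602⌋ − ⌊(65·583)/602⌋ = ⌊38478/602⌋ − ⌊37895/602⌋ = 63 − 62 = 1
n=66: ⌊(67·583)/602⌋ − ⌊(66·583)/602⌋ = ⌊39061/602⌋ − ⌊38478/602⌋ = 64 − 63 = 1
n=67: ⌊(68·583)/602⌋ − ⌊(67·583)/602⌋ = ⌊39644/602⌋ − ⌊39061/602⌋ = 65 − 64 = 1
n=68: ⌊(69·583)/602⌋ − ⌊(68·583)/602⌋ = ⌊40227/602⌋ − ⌊39644/602⌋ = 66 − 65 = 1
n=69: ⌊(70·583)/602⌋ − ⌊(69·583)/602⌋ = ⌊40810/602⌋ − ⌊40227/602⌋ = 67 − 66 = 1
n=70: ⌊(71·583)/602⌋ − ⌊(70·583)/602⌋ = ⌊41393/602⌋ − ⌊40810/602⌋ = 68 − 67 = 1
n=71: ⌊(72·583)/602⌋ − ⌊(71·583)/602⌋ = ⌊41976/602⌋ − ⌊41393/602⌋ = 69 − 68 = 1
n=72: ⌊(73·583)/602⌋ − ⌊(72·583)/602⌋ = ⌊42559/602⌋ − ⌊41976/602⌋ = 70 − 69 = 1
n=73: ⌊(74·583)/602⌋ − ⌊(73·583)/602⌋ = ⌊43142/602⌋ − ⌊42559/602⌋ = 71 − 70 = 1
n=74: ⌊(75·583)/602⌋ − ⌊(74·583)/602⌋ = ⌊43725/602⌋ − ⌊43142/602⌋ = 72 − 71 = 1
n=75: ⌊(76·583)/602⌋ − ⌊(75·583)/602⌋ = ⌊44308/602⌋ − ⌊43725/602⌋ = 73 − 72 = 1
n=76: ⌊(77·583)/602⌋ − ⌊(76·583)/602⌋ = ⌊44891/602⌋ − ⌊44308/602⌋ = 74 − 73 = 1
n=77: ⌊(78·583)/602⌋ − ⌊(77·583)/602⌋ = ⌊45474/602⌋ − ⌊44891/602⌋ = 75 − 74 = 1
n=78: ⌊(79·583)/602⌋ − ⌊(78·583)/602⌋ = ⌊46057/602⌋ − ⌊45474/602⌋ = 76 − 75 = 1
n=79: ⌊(80·583)/602⌋ − ⌊(79·583)/602⌋ = ⌊46640/602⌋ − ⌊46057/602⌋ = 77 − 76 = 1
n=80: ⌊(81·583)/602⌋ − ⌊(80·583)/602⌋ = ⌊47223/602⌋ − ⌊46640/602⌋ = 78 − 77 = 1
n=81: ⌊(82·583)/602⌋ − ⌊(81·583)/602⌋ = ⌊47806/602⌋ − ⌊47223/602⌋ = 79 − 78 = 1
n=82: ⌊(83·583)/602⌋ − ⌊(82·583)/602⌋ = ⌊48389/602⌋ − ⌊47806/602⌋ = 80 − 79 = 1
n=83: ⌊(84·583)/602⌋ − ⌊(83·583)/602⌋ = ⌊48972/602⌋ − ⌊48389/602⌋ = 81 − 80 = 1
n=84: ⌊(85·583)/602⌋ − ⌊(84·583)/602⌋ = ⌊49555/602⌋ − ⌊48972/602⌋ = 82 − 81 = 1
n=85: ⌊(86·583)/602⌋ − ⌊(85·583)/602⌋ = ⌊50138/602⌋ − ⌊49555/602⌋ = 83 − 82 = 1
n=86: ⌊(87·583)/602⌋ − ⌊(86·583)/602⌋ = ⌊50721/602⌋ − ⌊50138/602⌋ = 84 − 83 = 1
n=87: ⌊(88·583)/602⌋ − ⌊(87·583)/602⌋ = ⌊51304/602⌋ − ⌊50721/602⌋ = 85 − 84 = 1
n=88: ⌊(89·583)/602⌋ − ⌊(88·583)/602⌋ = ⌊51887/602⌋ − ⌊51304/602⌋ = 86 − 85 = 1
n=89: ⌊(90·583)/602⌋ − ⌊(89·583)/602⌋ = ⌊52470/602⌋ − ⌊51887/602⌋ = 87 − 86 = 1
n=90: ⌊(91·583)/602⌋ − ⌊(90·583)/602⌋ = ⌊53053/602⌋ − ⌊52470/602⌋ = 88 − 87 = 1
n=91: ⌊(92·583)/602⌋ − ⌊(91·583)/602⌋ = ⌊53636/602⌋ − ⌊53053/602⌋ = 89 − 88 = 1
n=92: ⌊(93·583)/602⌋ − ⌊(92·583)/602⌋ = ⌊54219/602⌋ − ⌊53636/602⌋ = 90 − 89 = 1
n=93: ⌊(94·583)/602⌋ − ⌊(93·583)/602⌋ = ⌊54802/602⌋ − ⌊54219/602⌋ = 91 − 90 = 1
n=94: ⌊(95·583)/602⌋ − ⌊(94·583)/602⌋ = ⌊55385/602⌋ − ⌊54802/602⌋ = 92 − 91 = 1
n=95: ⌊(96·583)/602⌋ − ⌊(95·583)/602⌋ = ⌊55968/602⌋ − ⌊55385/602⌋ = 92 − 92 = 0
n=96: ⌊(97·583)/602⌋ − ⌊(96·583)/602⌋ = ⌊56551/602⌋ − ⌊55968/602⌋ = 93 − 92 = 1
n=97: ⌊(98·583)/602⌋ − ⌊(97·583)/602⌋ = ⌊57134/602⌋ − ⌊56551/602⌋ = 94 − 93 = 1
n=98: ⌊(99·583)/602⌋ − ⌊(98·583)/602⌋ = ⌊57717/602⌋ − ⌊57134/602⌋ = 95 − 94 = 1
n=99: ⌊(100·583)/602⌋ − ⌊(99·583)/602⌋ = ⌊58300/602⌋ − ⌊57717/602⌋ = 96 − 95 = 1
n=100: ⌊(101·583)/602⌋ − ⌊(100·583)/602⌋ = ⌊58883/602⌋ − ⌊58300/602⌋ = 97 − 96 = 1
n=101: ⌊(102·583)/602⌋ − ⌊(101·583)/602⌋ = ⌊59466/602⌋ − ⌊58883/602⌋ = 98 − 97 = 1
n=102: ⌊(103·583)/602⌋ − ⌊(102·583)/602⌋ = ⌊60049/602⌋ − ⌊59466/602⌋ = 99 − 98 = 1
n=103: ⌊(104·583)/602⌋ − ⌊(103·583)/602⌋ = ⌊60632/602⌋ − ⌊60049/602⌋ = 100 − 99 = 1
n=104: ⌊(105·583)/602⌋ − ⌊(104·583)/602⌋ = ⌊61215/602⌋ − ⌊60632/602⌋ = 101 − 100 = 1


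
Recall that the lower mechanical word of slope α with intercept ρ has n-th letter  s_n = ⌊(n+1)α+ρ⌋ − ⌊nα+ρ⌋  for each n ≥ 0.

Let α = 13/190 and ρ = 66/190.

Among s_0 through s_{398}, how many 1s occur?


#1s = Σ_{n=0}^{398} s_n = Σ_{n=0}^{398} (⌊(n+1)α+ρ⌋ − ⌊nα+ρ⌋)
the sum telescopes: every ⌊nα+ρ⌋ with 0 < n < 399 appears once with + and once with −, leaving ⌊399α+ρ⌋ − ⌊0·α+ρ⌋
399α + ρ = (399·13 + 66) / 190 = 5253/190
ρ = 66/190
⌊5253/190⌋ = 27,  ⌊66/190⌋ = 0
#1s = 27 − 0 = 27

27


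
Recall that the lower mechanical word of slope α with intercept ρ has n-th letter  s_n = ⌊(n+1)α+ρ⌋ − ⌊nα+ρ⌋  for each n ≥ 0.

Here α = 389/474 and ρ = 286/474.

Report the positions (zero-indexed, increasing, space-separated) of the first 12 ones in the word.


n=0: ⌊675/474⌋−⌊286/474⌋ = 1−0 = 1  ← one
n=1: ⌊1064/474⌋−⌊675/474⌋ = 2−1 = 1  ← one
n=2: ⌊1453/474⌋−⌊1064/474⌋ = 3−2 = 1  ← one
n=3: ⌊1842/474⌋−⌊1453/474⌋ = 3−3 = 0
n=4: ⌊2231/474⌋−⌊1842/474⌋ = 4−3 = 1  ← one
n=5: ⌊2620/474⌋−⌊2231/474⌋ = 5−4 = 1  ← one
n=6: ⌊3009/474⌋−⌊2620/474⌋ = 6−5 = 1  ← one
n=7: ⌊3398/474⌋−⌊3009/474⌋ = 7−6 = 1  ← one
n=8: ⌊3787/474⌋−⌊3398/474⌋ = 7−7 = 0
n=9: ⌊4176/474⌋−⌊3787/474⌋ = 8−7 = 1  ← one
n=10: ⌊4565/474⌋−⌊4176/474⌋ = 9−8 = 1  ← one
n=11: ⌊4954/474⌋−⌊4565/474⌋ = 10−9 = 1  ← one
n=12: ⌊5343/474⌋−⌊4954/474⌋ = 11−10 = 1  ← one
n=13: ⌊5732/474⌋−⌊5343/474⌋ = 12−11 = 1  ← one
positions of the first 12 ones: 0 1 2 4 5 6 7 9 10 11 12 13

0 1 2 4 5 6 7 9 10 11 12 13


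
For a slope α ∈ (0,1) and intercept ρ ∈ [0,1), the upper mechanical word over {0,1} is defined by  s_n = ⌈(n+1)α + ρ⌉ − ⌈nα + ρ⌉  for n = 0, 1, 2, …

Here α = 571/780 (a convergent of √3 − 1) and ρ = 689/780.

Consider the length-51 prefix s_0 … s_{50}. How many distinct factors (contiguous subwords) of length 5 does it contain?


6

t_n = ⌈(n·571+689)/780⌉ for n = 0 … 51:
  n=0…9: ⌈689/780⌉=1 ⌈1260/780⌉=2 ⌈1831/780⌉=3 ⌈2402/780⌉=4 ⌈2973/780⌉=4 ⌈3544/780⌉=5 ⌈4115/780⌉=6 ⌈4686/780⌉=7 ⌈5257/780⌉=7 ⌈5828/780⌉=8
  n=10…19: ⌈6399/780⌉=9 ⌈6970/780⌉=9 ⌈7541/780⌉=10 ⌈8112/780⌉=11 ⌈8683/780⌉=12 ⌈9254/780⌉=12 ⌈9825/780⌉=13 ⌈10396/780⌉=14 ⌈10967/780⌉=15 ⌈11538/780⌉=15
  n=20…29: ⌈12109/780⌉=16 ⌈12680/780⌉=17 ⌈13251/780⌉=17 ⌈13822/780⌉=18 ⌈14393/780⌉=19 ⌈14964/780⌉=20 ⌈15535/780⌉=20 ⌈16106/780⌉=21 ⌈16677/780⌉=22 ⌈17248/780⌉=23
  n=30…39: ⌈17819/780⌉=23 ⌈18390/780⌉=24 ⌈18961/780⌉=25 ⌈19532/780⌉=26 ⌈20103/780⌉=26 ⌈20674/780⌉=27 ⌈21245/780⌉=28 ⌈21816/780⌉=28 ⌈22387/780⌉=29 ⌈22958/780⌉=30
  n=40…49: ⌈23529/780⌉=31 ⌈24100/780⌉=31 ⌈24671/780⌉=32 ⌈25242/780⌉=33 ⌈25813/780⌉=34 ⌈26384/780⌉=34 ⌈26955/780⌉=35 ⌈27526/780⌉=36 ⌈28097/780⌉=37 ⌈28668/780⌉=37
  n=50…51: ⌈29239/780⌉=38 ⌈29810/780⌉=39
s_n = t_(n+1) − t_n for n = 0 … 50 gives
prefix = 111011101101110111011011101110111011011101110111011
slide a length-5 window over [0..4] … [46..50] (47 windows); first occurrence of each distinct factor:
  [  0..  4] 11101
  [  1..  5] 11011
  [  2..  6] 10111
  [  3..  7] 01110
  [  6.. 10] 10110
  [  7.. 11] 01101
  (the other 41 windows repeat one of these)
distinct factors: {01101, 01110, 10110, 10111, 11011, 11101}
count = 6  (Sturmian bound for length 5 is 6)


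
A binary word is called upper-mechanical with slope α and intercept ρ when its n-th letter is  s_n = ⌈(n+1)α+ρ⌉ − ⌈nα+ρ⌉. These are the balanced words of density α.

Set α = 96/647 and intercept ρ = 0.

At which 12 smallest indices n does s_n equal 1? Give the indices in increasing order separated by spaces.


n=0: ⌈96/647⌉−⌈0/647⌉ = 1−0 = 1  ← one
n=1: ⌈192/647⌉−⌈96/647⌉ = 1−1 = 0
n=2: ⌈288/647⌉−⌈192/647⌉ = 1−1 = 0
  …
n=6: ⌈672/647⌉−⌈576/647⌉ = 2−1 = 1  ← one
n=7: ⌈768/647⌉−⌈672/647⌉ = 2−2 = 0
n=8: ⌈864/647⌉−⌈768/647⌉ = 2−2 = 0
  …
n=13: ⌈1344/647⌉−⌈1248/647⌉ = 3−2 = 1  ← one
n=14: ⌈1440/647⌉−⌈1344/647⌉ = 3−3 = 0
n=15: ⌈1536/647⌉−⌈1440/647⌉ = 3−3 = 0
  …
n=20: ⌈2016/647⌉−⌈1920/647⌉ = 4−3 = 1  ← one
n=21: ⌈2112/647⌉−⌈2016/647⌉ = 4−4 = 0
n=22: ⌈2208/647⌉−⌈2112/647⌉ = 4−4 = 0
  …
n=26: ⌈2592/647⌉−⌈2496/647⌉ = 5−4 = 1  ← one
n=27: ⌈2688/647⌉−⌈2592/647⌉ = 5−5 = 0
n=28: ⌈2784/647⌉−⌈2688/647⌉ = 5−5 = 0
  …
n=33: ⌈3264/647⌉−⌈3168/647⌉ = 6−5 = 1  ← one
n=34: ⌈3360/647⌉−⌈3264/647⌉ = 6−6 = 0
n=35: ⌈3456/647⌉−⌈3360/647⌉ = 6−6 = 0
  …
n=40: ⌈3936/647⌉−⌈3840/647⌉ = 7−6 = 1  ← one
n=41: ⌈4032/647⌉−⌈3936/647⌉ = 7−7 = 0
n=42: ⌈4128/647⌉−⌈4032/647⌉ = 7−7 = 0
  …
n=47: ⌈4608/647⌉−⌈4512/647⌉ = 8−7 = 1  ← one
n=48: ⌈4704/647⌉−⌈4608/647⌉ = 8−8 = 0
n=49: ⌈4800/647⌉−⌈4704/647⌉ = 8−8 = 0
  …
n=53: ⌈5184/647⌉−⌈5088/647⌉ = 9−8 = 1  ← one
n=54: ⌈5280/647⌉−⌈5184/647⌉ = 9−9 = 0
n=55: ⌈5376/647⌉−⌈5280/647⌉ = 9−9 = 0
  …
n=60: ⌈5856/647⌉−⌈5760/647⌉ = 10−9 = 1  ← one
n=61: ⌈5952/647⌉−⌈5856/647⌉ = 10−10 = 0
n=62: ⌈6048/647⌉−⌈5952/647⌉ = 10−10 = 0
  …
n=67: ⌈6528/647⌉−⌈6432/647⌉ = 11−10 = 1  ← one
n=68: ⌈6624/647⌉−⌈6528/647⌉ = 11−11 = 0
n=69: ⌈6720/647⌉−⌈6624/647⌉ = 11−11 = 0
  …
n=74: ⌈7200/647⌉−⌈7104/647⌉ = 12−11 = 1  ← one
positions of the first 12 ones: 0 6 13 20 26 33 40 47 53 60 67 74

0 6 13 20 26 33 40 47 53 60 67 74


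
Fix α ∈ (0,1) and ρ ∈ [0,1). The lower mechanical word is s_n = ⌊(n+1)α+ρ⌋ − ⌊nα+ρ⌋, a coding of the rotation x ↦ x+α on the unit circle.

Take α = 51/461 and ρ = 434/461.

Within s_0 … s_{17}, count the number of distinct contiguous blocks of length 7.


8

t_n = ⌊(n·51+434)/461⌋ for n = 0 … 18:
  n=0…9: ⌊434/461⌋=0 ⌊485/461⌋=1 ⌊536/461⌋=1 ⌊587/461⌋=1 ⌊638/461⌋=1 ⌊689/461⌋=1 ⌊740/461⌋=1 ⌊791/461⌋=1 ⌊842/461⌋=1 ⌊893/461⌋=1
  n=10…18: ⌊944/461⌋=2 ⌊995/461⌋=2 ⌊1046/461⌋=2 ⌊1097/461⌋=2 ⌊1148/461⌋=2 ⌊1199/461⌋=2 ⌊1250/461⌋=2 ⌊1301/461⌋=2 ⌊1352/461⌋=2
s_n = t_(n+1) − t_n for n = 0 … 17 gives
prefix = 100000000100000000
slide a length-7 window over [0..6] … [11..17] (12 windows); first occurrence of each distinct factor:
  [  0..  6] 1000000
  [  1..  7] 0000000
  [  3..  9] 0000001
  [  4.. 10] 0000010
  [  5.. 11] 0000100
  [  6.. 12] 0001000
  [  7.. 13] 0010000
  [  8.. 14] 0100000
  (the other 4 windows repeat one of these)
distinct factors: {0000000, 0000001, 0000010, 0000100, 0001000, 0010000, 0100000, 1000000}
count = 8  (Sturmian bound for length 7 is 8)


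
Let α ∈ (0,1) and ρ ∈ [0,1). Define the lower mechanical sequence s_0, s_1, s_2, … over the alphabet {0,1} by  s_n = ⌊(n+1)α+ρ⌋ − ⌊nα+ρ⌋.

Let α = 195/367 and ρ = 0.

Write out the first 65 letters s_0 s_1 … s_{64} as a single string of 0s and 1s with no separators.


n=0: ⌊(1·195)/367⌋ − ⌊(0·195)/367⌋ = ⌊195/367⌋ − ⌊0/367⌋ = 0 − 0 = 0
n=1: ⌊(2·195)/367⌋ − ⌊(1·195)/367⌋ = ⌊390/367⌋ − ⌊195/367⌋ = 1 − 0 = 1
n=2: ⌊(3·195)/367⌋ − ⌊(2·195)/367⌋ = ⌊585/367⌋ − ⌊390/367⌋ = 1 − 1 = 0
n=3: ⌊(4·195)/367⌋ − ⌊(3·195)/367⌋ = ⌊780/367⌋ − ⌊585/367⌋ = 2 − 1 = 1
n=4: ⌊(5·195)/367⌋ − ⌊(4·195)/367⌋ = ⌊975/367⌋ − ⌊780/367⌋ = 2 − 2 = 0
n=5: ⌊(6·195)/367⌋ − ⌊(5·195)/367⌋ = ⌊1170/367⌋ − ⌊975/367⌋ = 3 − 2 = 1
n=6: ⌊(7·195)/367⌋ − ⌊(6·195)/367⌋ = ⌊1365/367⌋ − ⌊1170/367⌋ = 3 − 3 = 0
n=7: ⌊(8·195)/367⌋ − ⌊(7·195)/367⌋ = ⌊1560/367⌋ − ⌊1365/367⌋ = 4 − 3 = 1
n=8: ⌊(9·195)/367⌋ − ⌊(8·195)/367⌋ = ⌊1755/367⌋ − ⌊1560/367⌋ = 4 − 4 = 0
n=9: ⌊(10·195)/367⌋ − ⌊(9·195)/367⌋ = ⌊1950/367⌋ − ⌊1755/367⌋ = 5 − 4 = 1
n=10: ⌊(11·195)/367⌋ − ⌊(10·195)/367⌋ = ⌊2145/367⌋ − ⌊1950/367⌋ = 5 − 5 = 0
n=11: ⌊(12·195)/367⌋ − ⌊(11·195)/367⌋ = ⌊2340/367⌋ − ⌊2145/367⌋ = 6 − 5 = 1
n=12: ⌊(13·195)/367⌋ − ⌊(12·195)/367⌋ = ⌊2535/367⌋ − ⌊2340/367⌋ = 6 − 6 = 0
n=13: ⌊(14·195)/367⌋ − ⌊(13·195)/367⌋ = ⌊2730/367⌋ − ⌊2535/367⌋ = 7 − 6 = 1
n=14: ⌊(15·195)/367⌋ − ⌊(14·195)/367⌋ = ⌊2925/367⌋ − ⌊2730/367⌋ = 7 − 7 = 0
n=15: ⌊(16·195)/367⌋ − ⌊(15·195)/367⌋ = ⌊3120/367⌋ − ⌊2925/367⌋ = 8 − 7 = 1
n=16: ⌊(17·195)/367⌋ − ⌊(16·195)/367⌋ = ⌊3315/367⌋ − ⌊3120/367⌋ = 9 − 8 = 1
n=17: ⌊(18·195)/367⌋ − ⌊(17·195)/367⌋ = ⌊3510/367⌋ − ⌊3315/367⌋ = 9 − 9 = 0
n=18: ⌊(19·195)/367⌋ − ⌊(18·195)/367⌋ = ⌊3705/367⌋ − ⌊3510/367⌋ = 10 − 9 = 1
n=19: ⌊(20·195)/367⌋ − ⌊(19·195)/367⌋ = ⌊3900/367⌋ − ⌊3705/367⌋ = 10 − 10 = 0
n=20: ⌊(21·195)/367⌋ − ⌊(20·195)/367⌋ = ⌊4095/367⌋ − ⌊3900/367⌋ = 11 − 10 = 1
n=21: ⌊(22·195)/367⌋ − ⌊(21·195)/367⌋ = ⌊4290/367⌋ − ⌊4095/367⌋ = 11 − 11 = 0
n=22: ⌊(23·195)/367⌋ − ⌊(22·195)/367⌋ = ⌊4485/367⌋ − ⌊4290/367⌋ = 12 − 11 = 1
n=23: ⌊(24·195)/367⌋ − ⌊(23·195)/367⌋ = ⌊4680/367⌋ − ⌊4485/367⌋ = 12 − 12 = 0
n=24: ⌊(25·195)/367⌋ − ⌊(24·195)/367⌋ = ⌊4875/367⌋ − ⌊4680/367⌋ = 13 − 12 = 1
n=25: ⌊(26·195)/367⌋ − ⌊(25·195)/367⌋ = ⌊5070/367⌋ − ⌊4875/367⌋ = 13 − 13 = 0
n=26: ⌊(27·195)/367⌋ − ⌊(26·195)/367⌋ = ⌊5265/367⌋ − ⌊5070/367⌋ = 14 − 13 = 1
n=27: ⌊(28·195)/367⌋ − ⌊(27·195)/367⌋ = ⌊5460/367⌋ − ⌊5265/367⌋ = 14 − 14 = 0
n=28: ⌊(29·195)/367⌋ − ⌊(28·195)/367⌋ = ⌊5655/367⌋ − ⌊5460/367⌋ = 15 − 14 = 1
n=29: ⌊(30·195)/367⌋ − ⌊(29·195)/367⌋ = ⌊5850/367⌋ − ⌊5655/367⌋ = 15 − 15 = 0
n=30: ⌊(31·195)/367⌋ − ⌊(30·195)/367⌋ = ⌊6045/367⌋ − ⌊5850/367⌋ = 16 − 15 = 1
n=31: ⌊(32·195)/367⌋ − ⌊(31·195)/367⌋ = ⌊6240/367⌋ − ⌊6045/367⌋ = 17 − 16 = 1
n=32: ⌊(33·195)/367⌋ − ⌊(32·195)/367⌋ = ⌊6435/367⌋ − ⌊6240/367⌋ = 17 − 17 = 0
n=33: ⌊(34·195)/367⌋ − ⌊(33·195)/367⌋ = ⌊6630/367⌋ − ⌊6435/367⌋ = 18 − 17 = 1
n=34: ⌊(35·195)/367⌋ − ⌊(34·195)/367⌋ = ⌊6825/367⌋ − ⌊6630/367⌋ = 18 − 18 = 0
n=35: ⌊(36·195)/367⌋ − ⌊(35·195)/367⌋ = ⌊7020/367⌋ − ⌊6825/367⌋ = 19 − 18 = 1
n=36: ⌊(37·195)/367⌋ − ⌊(36·195)/367⌋ = ⌊7215/367⌋ − ⌊7020/367⌋ = 19 − 19 = 0
n=37: ⌊(38·195)/367⌋ − ⌊(37·195)/367⌋ = ⌊7410/367⌋ − ⌊7215/367⌋ = 20 − 19 = 1
n=38: ⌊(39·195)/367⌋ − ⌊(38·195)/367⌋ = ⌊7605/367⌋ − ⌊7410/367⌋ = 20 − 20 = 0
n=39: ⌊(40·195)/367⌋ − ⌊(39·195)/367⌋ = ⌊7800/367⌋ − ⌊7605/367⌋ = 21 − 20 = 1
n=40: ⌊(41·195)/367⌋ − ⌊(40·195)/367⌋ = ⌊7995/367⌋ − ⌊7800/367⌋ = 21 − 21 = 0
n=41: ⌊(42·195)/367⌋ − ⌊(41·195)/367⌋ = ⌊8190/367⌋ − ⌊7995/367⌋ = 22 − 21 = 1
n=42: ⌊(43·195)/367⌋ − ⌊(42·195)/367⌋ = ⌊8385/367⌋ − ⌊8190/367⌋ = 22 − 22 = 0
n=43: ⌊(44·195)/367⌋ − ⌊(43·195)/367⌋ = ⌊8580/367⌋ − ⌊8385/367⌋ = 23 − 22 = 1
n=44: ⌊(45·195)/367⌋ − ⌊(44·195)/367⌋ = ⌊8775/367⌋ − ⌊8580/367⌋ = 23 − 23 = 0
n=45: ⌊(46·195)/367⌋ − ⌊(45·195)/367⌋ = ⌊8970/367⌋ − ⌊8775/367⌋ = 24 − 23 = 1
n=46: ⌊(47·195)/367⌋ − ⌊(46·195)/367⌋ = ⌊9165/367⌋ − ⌊8970/367⌋ = 24 − 24 = 0
n=47: ⌊(48·195)/367⌋ − ⌊(47·195)/367⌋ = ⌊9360/367⌋ − ⌊9165/367⌋ = 25 − 24 = 1
n=48: ⌊(49·195)/367⌋ − ⌊(48·195)/367⌋ = ⌊9555/367⌋ − ⌊9360/367⌋ = 26 − 25 = 1
n=49: ⌊(50·195)/367⌋ − ⌊(49·195)/367⌋ = ⌊9750/367⌋ − ⌊9555/367⌋ = 26 − 26 = 0
n=50: ⌊(51·195)/367⌋ − ⌊(50·195)/367⌋ = ⌊9945/367⌋ − ⌊9750/367⌋ = 27 − 26 = 1
n=51: ⌊(52·195)/367⌋ − ⌊(51·195)/367⌋ = ⌊10140/367⌋ − ⌊9945/367⌋ = 27 − 27 = 0
n=52: ⌊(53·195)/367⌋ − ⌊(52·195)/367⌋ = ⌊10335/367⌋ − ⌊10140/367⌋ = 28 − 27 = 1
n=53: ⌊(54·195)/367⌋ − ⌊(53·195)/367⌋ = ⌊10530/367⌋ − ⌊10335/367⌋ = 28 − 28 = 0
n=54: ⌊(55·195)/367⌋ − ⌊(54·195)/367⌋ = ⌊10725/367⌋ − ⌊10530/367⌋ = 29 − 28 = 1
n=55: ⌊(56·195)/367⌋ − ⌊(55·195)/367⌋ = ⌊10920/367⌋ − ⌊10725/367⌋ = 29 − 29 = 0
n=56: ⌊(57·195)/367⌋ − ⌊(56·195)/367⌋ = ⌊11115/367⌋ − ⌊10920/367⌋ = 30 − 29 = 1
n=57: ⌊(58·195)/367⌋ − ⌊(57·195)/367⌋ = ⌊11310/367⌋ − ⌊11115/367⌋ = 30 − 30 = 0
n=58: ⌊(59·195)/367⌋ − ⌊(58·195)/367⌋ = ⌊11505/367⌋ − ⌊11310/367⌋ = 31 − 30 = 1
n=59: ⌊(60·195)/367⌋ − ⌊(59·195)/367⌋ = ⌊11700/367⌋ − ⌊11505/367⌋ = 31 − 31 = 0
n=60: ⌊(61·195)/367⌋ − ⌊(60·195)/367⌋ = ⌊11895/367⌋ − ⌊11700/367⌋ = 32 − 31 = 1
n=61: ⌊(62·195)/367⌋ − ⌊(61·195)/367⌋ = ⌊12090/367⌋ − ⌊11895/367⌋ = 32 − 32 = 0
n=62: ⌊(63·195)/367⌋ − ⌊(62·195)/367⌋ = ⌊12285/367⌋ − ⌊12090/367⌋ = 33 − 32 = 1
n=63: ⌊(64·195)/367⌋ − ⌊(63·195)/367⌋ = ⌊12480/367⌋ − ⌊12285/367⌋ = 34 − 33 = 1
n=64: ⌊(65·195)/367⌋ − ⌊(64·195)/367⌋ = ⌊12675/367⌋ − ⌊12480/367⌋ = 34 − 34 = 0

01010101010101011010101010101011010101010101010110101010101010110
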